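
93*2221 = 206553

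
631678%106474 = 99308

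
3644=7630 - 3986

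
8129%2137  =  1718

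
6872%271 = 97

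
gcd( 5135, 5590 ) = 65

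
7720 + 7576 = 15296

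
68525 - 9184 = 59341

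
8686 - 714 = 7972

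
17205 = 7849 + 9356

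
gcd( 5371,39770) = 41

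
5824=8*728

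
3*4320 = 12960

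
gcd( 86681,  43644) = 1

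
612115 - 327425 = 284690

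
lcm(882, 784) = 7056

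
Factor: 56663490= 2^1 * 3^1 * 5^1*13^1*23^1*6317^1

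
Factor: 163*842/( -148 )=-68623/74 = -2^(- 1) * 37^(-1 )*163^1 * 421^1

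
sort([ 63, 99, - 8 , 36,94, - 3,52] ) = [ - 8,-3, 36, 52, 63,94,99] 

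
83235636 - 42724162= 40511474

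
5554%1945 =1664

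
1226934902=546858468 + 680076434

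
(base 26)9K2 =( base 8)14716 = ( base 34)5OA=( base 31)6R3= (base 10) 6606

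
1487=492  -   - 995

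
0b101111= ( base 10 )47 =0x2F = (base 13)38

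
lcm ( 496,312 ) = 19344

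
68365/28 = 68365/28 = 2441.61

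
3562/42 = 1781/21 = 84.81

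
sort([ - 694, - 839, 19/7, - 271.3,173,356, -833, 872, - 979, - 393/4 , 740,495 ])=[-979, - 839, - 833, - 694, - 271.3, - 393/4, 19/7,173, 356, 495, 740, 872]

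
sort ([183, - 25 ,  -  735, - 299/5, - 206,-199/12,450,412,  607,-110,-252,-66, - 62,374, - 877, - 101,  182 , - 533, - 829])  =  [- 877, - 829, - 735, - 533, - 252, -206,-110, - 101, - 66, -62, - 299/5, - 25, - 199/12,182,183, 374,412, 450,607] 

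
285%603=285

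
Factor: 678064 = 2^4*42379^1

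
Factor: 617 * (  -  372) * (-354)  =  2^3*3^2*31^1*59^1 * 617^1 = 81251496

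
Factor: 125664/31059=352/87 = 2^5*3^(-1) * 11^1 * 29^(  -  1)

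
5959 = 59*101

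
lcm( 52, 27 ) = 1404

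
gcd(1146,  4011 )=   573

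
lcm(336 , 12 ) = 336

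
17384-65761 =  - 48377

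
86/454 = 43/227 = 0.19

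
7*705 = 4935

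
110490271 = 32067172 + 78423099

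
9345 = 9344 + 1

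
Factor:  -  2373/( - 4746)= 1/2  =  2^( - 1 ) 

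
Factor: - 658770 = -2^1*3^1*5^1*7^1*3137^1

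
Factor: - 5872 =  -2^4*367^1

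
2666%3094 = 2666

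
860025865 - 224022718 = 636003147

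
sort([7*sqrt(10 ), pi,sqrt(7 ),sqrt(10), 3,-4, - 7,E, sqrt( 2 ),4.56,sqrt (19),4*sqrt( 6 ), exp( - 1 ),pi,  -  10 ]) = [ - 10, - 7, - 4,exp ( - 1 ) , sqrt ( 2), sqrt( 7 ),E, 3, pi,  pi,sqrt (10 ),sqrt( 19 ),4.56,4 *sqrt( 6 ), 7 *sqrt( 10)]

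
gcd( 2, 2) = 2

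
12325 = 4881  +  7444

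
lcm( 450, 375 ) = 2250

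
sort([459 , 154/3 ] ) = [154/3,459 ] 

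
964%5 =4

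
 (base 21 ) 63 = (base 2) 10000001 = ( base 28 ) 4h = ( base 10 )129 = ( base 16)81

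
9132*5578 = 50938296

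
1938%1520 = 418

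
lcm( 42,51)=714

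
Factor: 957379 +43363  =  2^1*31^1*16141^1=1000742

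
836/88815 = 836/88815 = 0.01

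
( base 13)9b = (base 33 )3T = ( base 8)200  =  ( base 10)128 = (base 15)88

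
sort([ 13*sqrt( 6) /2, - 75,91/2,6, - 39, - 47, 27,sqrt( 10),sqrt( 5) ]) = [ - 75,-47, - 39,sqrt( 5),sqrt( 10 ),  6,13*sqrt(6)/2, 27, 91/2]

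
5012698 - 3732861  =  1279837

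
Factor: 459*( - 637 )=- 292383 =- 3^3*7^2*13^1*17^1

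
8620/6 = 4310/3= 1436.67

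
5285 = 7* 755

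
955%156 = 19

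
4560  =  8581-4021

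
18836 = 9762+9074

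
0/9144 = 0= 0.00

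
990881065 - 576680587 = 414200478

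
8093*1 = 8093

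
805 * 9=7245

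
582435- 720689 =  - 138254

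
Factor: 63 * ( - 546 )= -2^1*3^3*7^2*13^1=- 34398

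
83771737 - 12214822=71556915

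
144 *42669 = 6144336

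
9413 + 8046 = 17459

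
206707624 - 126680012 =80027612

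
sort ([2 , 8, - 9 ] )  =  [ - 9, 2, 8 ]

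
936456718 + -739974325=196482393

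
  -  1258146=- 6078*207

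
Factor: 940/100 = 47/5 = 5^ ( - 1)*47^1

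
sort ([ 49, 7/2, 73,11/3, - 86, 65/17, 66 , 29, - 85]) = [ - 86 , - 85,7/2, 11/3,  65/17, 29, 49, 66, 73] 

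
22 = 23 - 1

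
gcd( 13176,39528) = 13176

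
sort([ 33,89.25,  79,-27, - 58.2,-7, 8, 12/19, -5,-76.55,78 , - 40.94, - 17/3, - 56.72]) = [ - 76.55, - 58.2,  -  56.72, - 40.94, - 27,-7,-17/3, - 5, 12/19, 8, 33, 78,79,89.25]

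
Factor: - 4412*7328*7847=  - 2^7*7^1 * 19^1*59^1* 229^1 * 1103^1 = - 253702424192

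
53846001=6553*8217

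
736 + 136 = 872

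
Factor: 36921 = 3^1*31^1*397^1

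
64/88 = 8/11 = 0.73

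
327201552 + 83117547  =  410319099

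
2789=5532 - 2743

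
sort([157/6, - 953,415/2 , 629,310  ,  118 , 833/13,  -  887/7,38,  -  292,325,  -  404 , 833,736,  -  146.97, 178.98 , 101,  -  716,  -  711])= [-953,-716, - 711 , - 404, - 292, - 146.97,-887/7,157/6, 38,833/13  ,  101,118,178.98, 415/2,310,325,629,736, 833]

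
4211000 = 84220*50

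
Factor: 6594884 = 2^2*103^1*16007^1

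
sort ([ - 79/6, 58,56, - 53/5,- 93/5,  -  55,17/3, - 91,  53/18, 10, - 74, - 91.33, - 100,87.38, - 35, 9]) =[ - 100, - 91.33, - 91, - 74, - 55,- 35, - 93/5, - 79/6, - 53/5,53/18 , 17/3, 9, 10,56,58, 87.38 ] 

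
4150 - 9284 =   -  5134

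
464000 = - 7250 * ( - 64)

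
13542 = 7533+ 6009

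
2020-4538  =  - 2518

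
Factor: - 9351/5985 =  - 1039/665= - 5^( - 1 )*7^( - 1 )*19^( - 1)*1039^1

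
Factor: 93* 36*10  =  33480  =  2^3*3^3*5^1*31^1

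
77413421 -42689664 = 34723757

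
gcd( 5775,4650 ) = 75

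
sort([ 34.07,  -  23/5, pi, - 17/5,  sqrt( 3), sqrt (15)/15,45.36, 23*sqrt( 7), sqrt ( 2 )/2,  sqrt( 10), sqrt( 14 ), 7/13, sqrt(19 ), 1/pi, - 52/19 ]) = [ - 23/5, - 17/5,-52/19 , sqrt ( 15)/15 , 1/pi,7/13,  sqrt(2 )/2 , sqrt( 3),pi, sqrt(10),sqrt( 14 ), sqrt(19),34.07, 45.36 , 23*sqrt(7)] 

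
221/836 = 221/836 =0.26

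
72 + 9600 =9672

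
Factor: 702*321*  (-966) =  - 217680372 =- 2^2*3^5*7^1 * 13^1*23^1*107^1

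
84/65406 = 14/10901=0.00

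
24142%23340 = 802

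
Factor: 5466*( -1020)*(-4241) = 23644932120= 2^3*3^2*5^1*17^1 * 911^1*4241^1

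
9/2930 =9/2930 = 0.00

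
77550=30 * 2585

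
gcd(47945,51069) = 1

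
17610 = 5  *3522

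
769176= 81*9496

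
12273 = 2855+9418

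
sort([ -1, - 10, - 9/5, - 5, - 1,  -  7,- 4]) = [ - 10, - 7, - 5, - 4, - 9/5, - 1, - 1]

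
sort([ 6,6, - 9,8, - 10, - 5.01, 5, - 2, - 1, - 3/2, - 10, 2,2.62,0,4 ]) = [ - 10 , - 10, - 9, - 5.01, - 2, - 3/2, - 1,0,2,2.62, 4, 5 , 6,6,  8] 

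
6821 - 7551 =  - 730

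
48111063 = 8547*5629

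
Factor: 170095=5^1*34019^1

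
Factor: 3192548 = 2^2*79^1*10103^1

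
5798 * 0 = 0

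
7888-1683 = 6205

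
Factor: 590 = 2^1*5^1*59^1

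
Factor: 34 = 2^1*17^1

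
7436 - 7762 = -326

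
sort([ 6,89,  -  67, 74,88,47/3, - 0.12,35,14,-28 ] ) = [ -67 , - 28, - 0.12,6,14,47/3,35,74,88,89]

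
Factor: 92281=7^1*13183^1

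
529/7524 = 529/7524 = 0.07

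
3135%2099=1036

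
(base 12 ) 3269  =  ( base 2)1010110110001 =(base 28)729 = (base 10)5553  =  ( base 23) ABA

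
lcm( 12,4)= 12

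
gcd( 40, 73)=1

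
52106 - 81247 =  - 29141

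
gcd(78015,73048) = 1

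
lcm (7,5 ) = 35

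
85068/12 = 7089 = 7089.00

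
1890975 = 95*19905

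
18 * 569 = 10242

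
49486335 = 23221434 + 26264901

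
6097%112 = 49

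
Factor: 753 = 3^1*251^1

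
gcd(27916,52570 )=14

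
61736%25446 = 10844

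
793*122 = 96746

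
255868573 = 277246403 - 21377830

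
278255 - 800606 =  - 522351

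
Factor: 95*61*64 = 2^6 * 5^1*19^1* 61^1 = 370880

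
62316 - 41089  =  21227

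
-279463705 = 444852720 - 724316425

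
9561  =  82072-72511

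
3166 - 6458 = - 3292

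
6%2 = 0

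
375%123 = 6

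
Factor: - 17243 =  - 43^1*401^1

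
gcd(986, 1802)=34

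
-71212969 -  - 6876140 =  - 64336829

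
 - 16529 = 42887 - 59416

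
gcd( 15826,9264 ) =386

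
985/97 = 985/97 = 10.15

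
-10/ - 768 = 5/384 =0.01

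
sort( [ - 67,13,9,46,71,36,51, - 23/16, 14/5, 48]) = [ - 67,  -  23/16,14/5, 9, 13, 36,46,48, 51,71]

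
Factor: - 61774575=  -  3^1*5^2*199^1*4139^1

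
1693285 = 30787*55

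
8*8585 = 68680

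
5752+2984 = 8736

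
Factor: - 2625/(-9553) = 3^1 * 5^3*7^1*41^( - 1 )*233^(-1) 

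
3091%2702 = 389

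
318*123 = 39114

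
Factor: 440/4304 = 2^( - 1 )*5^1*11^1* 269^( - 1) =55/538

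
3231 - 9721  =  -6490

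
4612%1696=1220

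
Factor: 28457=11^1*13^1*199^1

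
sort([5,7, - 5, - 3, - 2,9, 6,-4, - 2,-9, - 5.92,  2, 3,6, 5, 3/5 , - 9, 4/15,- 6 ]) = [ - 9,  -  9 , - 6, - 5.92,-5,-4, - 3, - 2, - 2, 4/15,3/5,  2, 3,5, 5, 6,6, 7,9 ] 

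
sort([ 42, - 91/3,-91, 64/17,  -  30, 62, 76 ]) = [  -  91, - 91/3, - 30, 64/17 , 42,62, 76]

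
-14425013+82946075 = 68521062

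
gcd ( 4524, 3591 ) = 3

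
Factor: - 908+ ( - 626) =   -  1534 = - 2^1*13^1 * 59^1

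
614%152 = 6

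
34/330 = 17/165 = 0.10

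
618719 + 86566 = 705285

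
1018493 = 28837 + 989656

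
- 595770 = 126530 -722300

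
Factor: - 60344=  - 2^3*19^1 * 397^1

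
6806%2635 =1536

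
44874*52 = 2333448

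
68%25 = 18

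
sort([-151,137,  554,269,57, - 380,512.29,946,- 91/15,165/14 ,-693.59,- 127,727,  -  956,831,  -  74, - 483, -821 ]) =[  -  956, - 821 , - 693.59 , -483 , - 380, - 151,-127,  -  74,  -  91/15 , 165/14,57,137 , 269, 512.29, 554 , 727,831, 946] 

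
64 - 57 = 7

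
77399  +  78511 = 155910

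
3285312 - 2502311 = 783001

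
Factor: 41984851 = 19^1*53^1*173^1*241^1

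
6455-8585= - 2130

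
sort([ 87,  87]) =[ 87 , 87]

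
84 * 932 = 78288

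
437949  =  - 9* (-48661)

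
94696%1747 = 358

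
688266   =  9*76474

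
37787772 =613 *61644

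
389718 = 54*7217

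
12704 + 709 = 13413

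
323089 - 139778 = 183311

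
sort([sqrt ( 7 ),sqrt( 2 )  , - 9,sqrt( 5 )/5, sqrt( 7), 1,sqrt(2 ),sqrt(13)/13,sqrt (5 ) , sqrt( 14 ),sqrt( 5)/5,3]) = [- 9 , sqrt ( 13)/13 , sqrt( 5)/5, sqrt( 5 )/5,1 , sqrt( 2 ),sqrt(2),  sqrt( 5 ),sqrt( 7),sqrt(7),3, sqrt( 14)]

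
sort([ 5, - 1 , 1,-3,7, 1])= [ - 3, -1, 1, 1, 5,7]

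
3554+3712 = 7266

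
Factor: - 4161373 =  - 89^1*46757^1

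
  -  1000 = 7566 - 8566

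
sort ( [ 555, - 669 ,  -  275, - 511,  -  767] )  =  [ - 767, - 669, - 511, - 275,555] 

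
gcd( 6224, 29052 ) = 4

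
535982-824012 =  - 288030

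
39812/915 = 43 + 467/915= 43.51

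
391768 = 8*48971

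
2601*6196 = 16115796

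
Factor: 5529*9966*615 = 33887738610=2^1*3^3*5^1*11^1*19^1*41^1*97^1*151^1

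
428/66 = 6 + 16/33 = 6.48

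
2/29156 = 1/14578 = 0.00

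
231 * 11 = 2541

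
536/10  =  53+3/5 = 53.60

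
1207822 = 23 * 52514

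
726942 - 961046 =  - 234104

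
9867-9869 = -2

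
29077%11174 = 6729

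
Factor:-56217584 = - 2^4*3513599^1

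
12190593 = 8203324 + 3987269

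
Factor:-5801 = -5801^1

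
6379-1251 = 5128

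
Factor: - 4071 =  - 3^1*23^1*59^1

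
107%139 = 107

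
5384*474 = 2552016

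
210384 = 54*3896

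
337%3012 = 337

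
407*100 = 40700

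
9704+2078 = 11782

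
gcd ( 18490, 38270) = 430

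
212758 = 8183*26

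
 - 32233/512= -63  +  23/512= - 62.96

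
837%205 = 17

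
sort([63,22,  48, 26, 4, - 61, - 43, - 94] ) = [ - 94,- 61,  -  43, 4, 22,26,  48, 63 ] 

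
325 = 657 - 332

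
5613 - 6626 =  - 1013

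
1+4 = 5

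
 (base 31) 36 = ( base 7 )201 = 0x63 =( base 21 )4f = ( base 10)99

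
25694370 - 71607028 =-45912658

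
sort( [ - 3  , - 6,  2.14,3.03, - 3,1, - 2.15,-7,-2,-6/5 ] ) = [ - 7, - 6, - 3, - 3, - 2.15,  -  2, - 6/5,1, 2.14,3.03 ]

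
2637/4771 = 2637/4771 = 0.55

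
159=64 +95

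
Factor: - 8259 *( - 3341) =3^1 * 13^1* 257^1*2753^1 = 27593319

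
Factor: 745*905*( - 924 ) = - 622983900 = - 2^2* 3^1*5^2*7^1* 11^1*149^1*181^1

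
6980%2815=1350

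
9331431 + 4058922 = 13390353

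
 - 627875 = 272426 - 900301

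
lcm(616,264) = 1848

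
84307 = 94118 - 9811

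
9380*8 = 75040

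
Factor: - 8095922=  - 2^1*4047961^1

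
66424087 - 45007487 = 21416600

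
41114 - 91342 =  - 50228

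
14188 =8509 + 5679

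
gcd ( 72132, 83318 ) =2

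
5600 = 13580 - 7980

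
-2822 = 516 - 3338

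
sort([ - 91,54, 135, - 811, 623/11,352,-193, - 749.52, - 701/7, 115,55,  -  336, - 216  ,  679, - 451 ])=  [ - 811 , - 749.52 , - 451,  -  336, - 216, - 193, - 701/7,-91,54,55, 623/11,  115,135,352, 679 ]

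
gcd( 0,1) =1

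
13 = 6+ 7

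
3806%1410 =986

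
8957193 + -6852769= 2104424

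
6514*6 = 39084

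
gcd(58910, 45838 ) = 86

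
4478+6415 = 10893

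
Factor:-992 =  - 2^5*31^1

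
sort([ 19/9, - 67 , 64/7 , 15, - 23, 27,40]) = [ - 67, - 23,19/9,64/7,15,  27,40 ]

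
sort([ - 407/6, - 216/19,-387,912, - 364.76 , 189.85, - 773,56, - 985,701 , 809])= [ - 985,  -  773,-387, - 364.76,-407/6, - 216/19,56,189.85, 701,809, 912]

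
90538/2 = 45269 = 45269.00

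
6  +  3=9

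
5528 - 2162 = 3366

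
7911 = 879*9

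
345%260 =85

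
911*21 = 19131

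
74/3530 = 37/1765=0.02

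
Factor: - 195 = -3^1 * 5^1*13^1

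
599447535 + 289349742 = 888797277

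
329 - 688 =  - 359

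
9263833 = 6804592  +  2459241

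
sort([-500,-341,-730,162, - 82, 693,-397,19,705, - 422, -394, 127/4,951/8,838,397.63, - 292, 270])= [ - 730,-500,-422,-397,-394, - 341,- 292,-82, 19, 127/4,951/8,  162, 270,397.63,693,705, 838]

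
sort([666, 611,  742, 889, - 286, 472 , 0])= [ - 286, 0,472, 611,  666, 742, 889 ] 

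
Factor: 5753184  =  2^5*3^1*59929^1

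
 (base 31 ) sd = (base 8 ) 1561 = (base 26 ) 17n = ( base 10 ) 881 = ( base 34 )pv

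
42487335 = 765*55539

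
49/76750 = 49/76750 = 0.00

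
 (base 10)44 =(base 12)38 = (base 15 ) 2E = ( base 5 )134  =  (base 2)101100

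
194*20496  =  3976224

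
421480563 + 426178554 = 847659117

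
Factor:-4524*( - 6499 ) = 2^2*3^1 * 13^1*29^1*67^1*97^1 =29401476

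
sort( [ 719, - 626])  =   [ - 626,719]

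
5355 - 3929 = 1426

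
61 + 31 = 92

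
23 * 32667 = 751341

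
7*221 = 1547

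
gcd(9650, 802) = 2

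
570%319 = 251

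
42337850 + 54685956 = 97023806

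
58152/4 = 14538 =14538.00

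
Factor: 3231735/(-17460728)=-2^(-3 ) * 3^1* 5^1 *13^1*131^(  -  1)*16573^1*16661^( - 1)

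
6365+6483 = 12848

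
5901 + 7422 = 13323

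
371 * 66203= 24561313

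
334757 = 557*601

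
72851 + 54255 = 127106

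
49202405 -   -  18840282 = 68042687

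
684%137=136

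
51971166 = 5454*9529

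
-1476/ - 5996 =369/1499 = 0.25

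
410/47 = 410/47 = 8.72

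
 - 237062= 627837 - 864899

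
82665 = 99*835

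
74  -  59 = 15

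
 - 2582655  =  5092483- 7675138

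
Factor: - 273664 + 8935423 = 8661759 = 3^1*251^1*11503^1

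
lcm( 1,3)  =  3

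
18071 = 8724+9347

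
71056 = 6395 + 64661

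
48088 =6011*8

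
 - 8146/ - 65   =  125 + 21/65 =125.32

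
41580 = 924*45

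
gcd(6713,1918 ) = 959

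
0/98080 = 0 =0.00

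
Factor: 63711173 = 23^2 * 29^1*4153^1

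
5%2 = 1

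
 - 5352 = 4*( - 1338) 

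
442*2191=968422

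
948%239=231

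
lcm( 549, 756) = 46116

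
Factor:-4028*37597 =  - 151440716 = -2^2 * 7^1*19^1*41^1*53^1*131^1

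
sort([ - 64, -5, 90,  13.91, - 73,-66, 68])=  [ -73,-66,-64 , - 5,  13.91 , 68,  90]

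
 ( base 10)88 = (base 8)130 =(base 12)74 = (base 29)31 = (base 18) 4G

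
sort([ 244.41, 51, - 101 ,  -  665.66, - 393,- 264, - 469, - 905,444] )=[ - 905, - 665.66, - 469, - 393 , - 264, - 101,51,244.41, 444 ]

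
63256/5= 63256/5 = 12651.20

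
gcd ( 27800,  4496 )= 8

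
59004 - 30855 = 28149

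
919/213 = 919/213 = 4.31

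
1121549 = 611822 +509727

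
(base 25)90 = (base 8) 341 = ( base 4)3201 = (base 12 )169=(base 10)225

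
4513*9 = 40617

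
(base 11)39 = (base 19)24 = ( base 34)18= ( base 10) 42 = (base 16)2a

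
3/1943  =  3/1943 = 0.00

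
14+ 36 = 50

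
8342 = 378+7964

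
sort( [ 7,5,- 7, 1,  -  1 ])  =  [-7, - 1, 1, 5, 7] 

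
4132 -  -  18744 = 22876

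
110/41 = 2 + 28/41 = 2.68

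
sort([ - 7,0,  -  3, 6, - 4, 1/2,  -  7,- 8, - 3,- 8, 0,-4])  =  [  -  8,-8, - 7, - 7, - 4 , - 4,  -  3 , - 3,0, 0,1/2, 6] 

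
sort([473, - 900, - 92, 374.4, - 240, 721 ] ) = [ -900, - 240, - 92,374.4, 473, 721] 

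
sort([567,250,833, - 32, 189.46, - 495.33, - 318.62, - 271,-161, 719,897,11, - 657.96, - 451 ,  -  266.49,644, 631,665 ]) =[ - 657.96,  -  495.33, - 451,-318.62, - 271,-266.49 ,  -  161, - 32,11,189.46, 250 , 567 , 631,644 , 665,  719, 833 , 897]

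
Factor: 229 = 229^1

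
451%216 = 19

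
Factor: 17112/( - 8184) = -11^( - 1 )*23^1 = -23/11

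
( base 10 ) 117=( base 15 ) 7C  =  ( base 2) 1110101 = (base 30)3R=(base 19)63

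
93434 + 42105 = 135539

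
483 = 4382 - 3899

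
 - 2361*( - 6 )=14166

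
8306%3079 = 2148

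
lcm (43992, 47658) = 571896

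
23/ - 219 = -23/219 = -0.11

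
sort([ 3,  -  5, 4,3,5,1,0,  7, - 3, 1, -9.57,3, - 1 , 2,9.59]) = [ - 9.57,-5,-3, - 1, 0,1,  1, 2,3, 3, 3 , 4, 5, 7, 9.59]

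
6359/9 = 706 + 5/9 = 706.56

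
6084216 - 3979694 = 2104522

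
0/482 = 0 = 0.00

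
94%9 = 4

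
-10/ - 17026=5/8513 =0.00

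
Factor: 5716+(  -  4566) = 2^1 * 5^2* 23^1= 1150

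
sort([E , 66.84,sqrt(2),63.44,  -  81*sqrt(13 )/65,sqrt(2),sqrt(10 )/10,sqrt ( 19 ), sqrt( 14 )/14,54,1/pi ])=[ - 81*sqrt (13 )/65,sqrt(14)/14,sqrt( 10)/10, 1/pi,sqrt (2),sqrt(2),E, sqrt(19 ),54,63.44,66.84 ] 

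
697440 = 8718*80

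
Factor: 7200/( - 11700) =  -2^3*13^ (-1) =- 8/13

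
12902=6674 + 6228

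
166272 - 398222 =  - 231950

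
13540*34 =460360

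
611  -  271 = 340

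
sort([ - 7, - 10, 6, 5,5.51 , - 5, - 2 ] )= [ - 10 ,-7, - 5, - 2,5, 5.51,  6 ]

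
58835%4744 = 1907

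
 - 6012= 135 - 6147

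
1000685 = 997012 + 3673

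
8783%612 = 215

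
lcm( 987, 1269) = 8883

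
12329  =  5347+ 6982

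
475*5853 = 2780175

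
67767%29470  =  8827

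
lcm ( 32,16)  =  32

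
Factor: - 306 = - 2^1*3^2*17^1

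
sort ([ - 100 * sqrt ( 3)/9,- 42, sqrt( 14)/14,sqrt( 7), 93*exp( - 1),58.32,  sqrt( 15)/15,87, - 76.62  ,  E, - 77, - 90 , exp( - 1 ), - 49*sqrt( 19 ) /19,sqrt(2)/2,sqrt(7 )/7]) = [ - 90, - 77, - 76.62, - 42, - 100 * sqrt( 3)/9,-49*sqrt( 19)/19,sqrt( 15 ) /15,sqrt( 14)/14,exp( - 1),sqrt( 7)/7 , sqrt( 2) /2,sqrt(7),  E, 93*exp( - 1 ),58.32,87] 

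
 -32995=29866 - 62861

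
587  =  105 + 482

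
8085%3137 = 1811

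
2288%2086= 202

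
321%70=41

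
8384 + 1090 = 9474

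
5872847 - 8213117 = -2340270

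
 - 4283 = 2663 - 6946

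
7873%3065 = 1743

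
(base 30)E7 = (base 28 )f7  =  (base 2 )110101011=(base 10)427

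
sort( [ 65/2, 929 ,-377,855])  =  [ - 377,65/2, 855,929]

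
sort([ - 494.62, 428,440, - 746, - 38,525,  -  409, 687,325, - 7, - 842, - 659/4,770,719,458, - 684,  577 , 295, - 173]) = [ - 842, - 746,  -  684, - 494.62, - 409, - 173, - 659/4, - 38 , - 7,295, 325, 428,440,458, 525, 577, 687, 719,770 ] 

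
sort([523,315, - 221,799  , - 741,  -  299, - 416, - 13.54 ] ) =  [  -  741, - 416, - 299, - 221, - 13.54,315,523,799 ] 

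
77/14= 11/2 = 5.50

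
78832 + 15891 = 94723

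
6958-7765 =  - 807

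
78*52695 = 4110210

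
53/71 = 53/71 = 0.75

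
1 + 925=926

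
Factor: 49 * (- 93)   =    -  4557 = - 3^1*7^2*31^1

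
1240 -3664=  - 2424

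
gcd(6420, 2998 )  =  2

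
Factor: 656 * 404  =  2^6*41^1*101^1=265024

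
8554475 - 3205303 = 5349172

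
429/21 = 20 + 3/7 = 20.43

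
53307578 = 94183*566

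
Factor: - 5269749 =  - 3^1*151^1*11633^1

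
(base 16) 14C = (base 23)ea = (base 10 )332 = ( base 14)19a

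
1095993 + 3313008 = 4409001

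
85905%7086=873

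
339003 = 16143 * 21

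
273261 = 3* 91087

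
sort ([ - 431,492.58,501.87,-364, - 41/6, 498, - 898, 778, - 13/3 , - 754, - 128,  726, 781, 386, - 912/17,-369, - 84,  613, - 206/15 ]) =[ - 898, - 754,  -  431, - 369, - 364, - 128,-84, - 912/17, - 206/15, - 41/6, - 13/3,386,492.58 , 498,501.87,613,726,778, 781 ] 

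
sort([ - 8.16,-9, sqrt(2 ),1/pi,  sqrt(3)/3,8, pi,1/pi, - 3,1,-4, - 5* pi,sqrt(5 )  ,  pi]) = [ - 5 * pi, - 9, - 8.16, - 4, - 3,  1/pi , 1/pi,sqrt (3)/3,1,sqrt( 2), sqrt( 5),pi, pi, 8]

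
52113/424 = 52113/424= 122.91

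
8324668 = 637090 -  -7687578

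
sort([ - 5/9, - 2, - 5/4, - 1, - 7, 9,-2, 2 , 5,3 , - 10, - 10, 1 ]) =[  -  10,-10, - 7, - 2, - 2, - 5/4,  -  1, - 5/9,1, 2,3,5,  9]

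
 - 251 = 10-261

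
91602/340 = 45801/170 = 269.42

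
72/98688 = 3/4112 =0.00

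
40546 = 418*97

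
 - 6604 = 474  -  7078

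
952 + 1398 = 2350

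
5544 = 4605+939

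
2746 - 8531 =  - 5785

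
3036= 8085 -5049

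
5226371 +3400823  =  8627194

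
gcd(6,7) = 1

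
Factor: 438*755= 330690 = 2^1*3^1*5^1*73^1*151^1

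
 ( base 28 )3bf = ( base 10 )2675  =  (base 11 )2012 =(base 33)2F2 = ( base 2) 101001110011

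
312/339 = 104/113 = 0.92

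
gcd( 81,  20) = 1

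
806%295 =216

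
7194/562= 3597/281 =12.80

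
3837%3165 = 672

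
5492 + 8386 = 13878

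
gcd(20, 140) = 20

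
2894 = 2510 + 384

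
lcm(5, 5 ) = 5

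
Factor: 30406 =2^1*23^1*661^1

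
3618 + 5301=8919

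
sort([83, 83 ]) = [83,83 ] 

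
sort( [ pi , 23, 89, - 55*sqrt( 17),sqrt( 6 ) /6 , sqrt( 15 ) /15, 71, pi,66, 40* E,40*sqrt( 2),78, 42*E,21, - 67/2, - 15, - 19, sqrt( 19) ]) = [ - 55*sqrt( 17), - 67/2, - 19, - 15, sqrt( 15 )/15, sqrt(6) /6, pi, pi, sqrt( 19), 21,23, 40*sqrt( 2), 66 , 71,78, 89 , 40*E, 42*E ] 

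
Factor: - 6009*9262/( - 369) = 18551786/123 = 2^1*3^(-1)*11^1*41^( - 1) * 421^1*2003^1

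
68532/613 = 111 + 489/613 = 111.80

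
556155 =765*727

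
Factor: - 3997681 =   -  101^1*39581^1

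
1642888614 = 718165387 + 924723227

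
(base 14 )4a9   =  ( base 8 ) 1645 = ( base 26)19n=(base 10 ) 933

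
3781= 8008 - 4227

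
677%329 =19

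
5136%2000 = 1136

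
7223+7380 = 14603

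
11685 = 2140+9545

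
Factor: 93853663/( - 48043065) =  - 3^(-1 )*5^( - 1)*7^( - 1 )*457553^( - 1 )*93853663^1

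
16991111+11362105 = 28353216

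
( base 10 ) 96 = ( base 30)36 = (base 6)240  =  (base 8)140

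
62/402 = 31/201  =  0.15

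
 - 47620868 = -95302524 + 47681656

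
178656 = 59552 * 3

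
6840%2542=1756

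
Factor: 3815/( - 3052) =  - 2^( - 2)*5^1 = -  5/4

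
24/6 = 4 = 4.00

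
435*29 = 12615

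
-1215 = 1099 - 2314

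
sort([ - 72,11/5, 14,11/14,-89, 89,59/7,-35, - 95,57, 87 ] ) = [ - 95,-89,  -  72, - 35,11/14, 11/5,59/7, 14,57,87, 89 ] 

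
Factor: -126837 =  - 3^2*17^1* 829^1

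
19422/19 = 19422/19 = 1022.21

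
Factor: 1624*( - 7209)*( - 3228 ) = 37791538848 =2^5 * 3^5 * 7^1*29^1*89^1*269^1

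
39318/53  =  39318/53=741.85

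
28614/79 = 28614/79 =362.20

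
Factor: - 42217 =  - 7^1*37^1*163^1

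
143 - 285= -142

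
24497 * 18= 440946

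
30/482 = 15/241 = 0.06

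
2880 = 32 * 90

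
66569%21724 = 1397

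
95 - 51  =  44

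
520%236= 48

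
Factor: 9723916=2^2*2430979^1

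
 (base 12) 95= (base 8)161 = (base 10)113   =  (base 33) 3E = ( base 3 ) 11012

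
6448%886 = 246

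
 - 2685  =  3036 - 5721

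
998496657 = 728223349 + 270273308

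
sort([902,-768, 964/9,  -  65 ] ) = [ - 768,  -  65 , 964/9, 902]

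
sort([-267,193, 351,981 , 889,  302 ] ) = [-267 , 193 , 302, 351, 889 , 981] 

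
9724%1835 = 549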